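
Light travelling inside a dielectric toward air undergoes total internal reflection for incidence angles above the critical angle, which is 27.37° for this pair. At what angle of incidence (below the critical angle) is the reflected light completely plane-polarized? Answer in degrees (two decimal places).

n₂/n₁ = sin θ_c = sin 27.37° = 0.4597.
tan θ_B equals the same ratio, so θ_B = arctan(0.4597) = 24.69°.

θ_B ≈ 24.69°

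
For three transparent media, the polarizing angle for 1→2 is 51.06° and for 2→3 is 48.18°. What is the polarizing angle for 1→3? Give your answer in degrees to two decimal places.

θ_B ≈ 54.13°

Each Brewster angle gives a ratio: n₂/n₁ = tan 51.06° = 1.2375, n₃/n₂ = tan 48.18° = 1.1177.
Multiplying, n₃/n₁ = 1.2375 × 1.1177 = 1.3831, and θ_B(1→3) = arctan 1.3831 = 54.13°.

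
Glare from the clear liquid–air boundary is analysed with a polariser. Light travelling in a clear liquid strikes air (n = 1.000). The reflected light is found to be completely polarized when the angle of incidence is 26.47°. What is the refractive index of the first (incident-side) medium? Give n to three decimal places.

n ≈ 2.008

Full polarization of the reflected beam means tan θ_B = n₂/n₁, where n₁ is the incident medium (a clear liquid).
n₁ = n₂ / tan θ_B = 1.000 / tan 26.47° = 2.008.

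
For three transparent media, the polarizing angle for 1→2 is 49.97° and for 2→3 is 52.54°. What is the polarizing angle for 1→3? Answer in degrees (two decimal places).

tan θ_B(1→2) = n₂/n₁ = tan 49.97° = 1.1905.
tan θ_B(2→3) = n₃/n₂ = tan 52.54° = 1.3051.
So n₃/n₁ = (n₂/n₁)(n₃/n₂) = 1.1905 × 1.3051 = 1.5537.
θ_B(1→3) = arctan(1.5537) = 57.23°.

θ_B ≈ 57.23°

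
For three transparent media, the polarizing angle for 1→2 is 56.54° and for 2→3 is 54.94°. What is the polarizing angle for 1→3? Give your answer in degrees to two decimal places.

Each Brewster angle gives a ratio: n₂/n₁ = tan 56.54° = 1.5131, n₃/n₂ = tan 54.94° = 1.4250.
So n₃/n₁ = (n₂/n₁)(n₃/n₂) = 1.5131 × 1.4250 = 2.1562.
θ_B(1→3) = arctan(2.1562) = 65.12°.

θ_B ≈ 65.12°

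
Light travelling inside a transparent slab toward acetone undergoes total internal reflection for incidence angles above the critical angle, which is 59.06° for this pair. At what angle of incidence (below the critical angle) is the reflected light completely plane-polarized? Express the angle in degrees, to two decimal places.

sin θ_c = n₂/n₁, so n₂/n₁ = sin 59.06° = 0.8577.
Brewster: tan θ_B = n₂/n₁ = 0.8577.
θ_B = arctan(0.8577) = 40.62°.

θ_B ≈ 40.62°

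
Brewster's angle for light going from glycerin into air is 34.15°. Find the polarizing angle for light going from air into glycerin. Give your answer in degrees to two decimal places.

Reversing the direction swaps n₁ and n₂, so tan θ_B' = 1/tan θ_B and θ_B' = 90° − θ_B.
Hence θ_B' = 90° − 34.15° = 55.85°.

θ_B' ≈ 55.85°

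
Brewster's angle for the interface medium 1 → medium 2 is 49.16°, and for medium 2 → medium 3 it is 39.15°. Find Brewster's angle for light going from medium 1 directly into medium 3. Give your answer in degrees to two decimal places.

θ_B ≈ 43.28°

tan θ_B(1→2) = n₂/n₁ = tan 49.16° = 1.1569.
tan θ_B(2→3) = n₃/n₂ = tan 39.15° = 0.8141.
So n₃/n₁ = (n₂/n₁)(n₃/n₂) = 1.1569 × 0.8141 = 0.9418.
θ_B(1→3) = arctan(0.9418) = 43.28°.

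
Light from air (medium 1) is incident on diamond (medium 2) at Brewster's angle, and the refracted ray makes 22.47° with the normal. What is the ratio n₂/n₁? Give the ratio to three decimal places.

n₂/n₁ ≈ 2.418

At Brewster incidence θ_B = 90° − θ_t = 90° − 22.47° = 67.53°.
tan θ_B = n₂/n₁, so n₂/n₁ = tan 67.53° = 2.418.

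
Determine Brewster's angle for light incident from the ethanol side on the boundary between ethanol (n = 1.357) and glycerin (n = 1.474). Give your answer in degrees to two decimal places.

θ_B ≈ 47.37°

At Brewster's angle the reflected and refracted rays are perpendicular, which with Snell's law gives tan θ_B = n₂/n₁.
tan θ_B = n₂/n₁ = 1.474/1.357 = 1.0862.
θ_B = arctan(1.0862) = 47.37°.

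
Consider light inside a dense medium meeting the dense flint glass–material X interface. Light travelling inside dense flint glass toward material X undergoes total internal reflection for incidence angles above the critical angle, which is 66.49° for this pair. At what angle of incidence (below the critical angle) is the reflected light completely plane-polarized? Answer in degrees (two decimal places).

At the critical angle sin θ_c = n₂/n₁, giving n₂/n₁ = sin 66.49° = 0.9170.
Then tan θ_B = n₂/n₁ = 0.9170, so θ_B = arctan 0.9170 = 42.52°.

θ_B ≈ 42.52°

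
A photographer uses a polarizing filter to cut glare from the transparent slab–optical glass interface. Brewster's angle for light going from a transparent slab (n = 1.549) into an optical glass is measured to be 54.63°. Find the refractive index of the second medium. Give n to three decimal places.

At Brewster's angle, tan θ_B = n₂/n₁ with n₁ on the incident side (a transparent slab) and n₂ on the transmitted side (an optical glass).
n₂ = n₁ tan θ_B = 1.549 × tan 54.63° = 2.182.

n ≈ 2.182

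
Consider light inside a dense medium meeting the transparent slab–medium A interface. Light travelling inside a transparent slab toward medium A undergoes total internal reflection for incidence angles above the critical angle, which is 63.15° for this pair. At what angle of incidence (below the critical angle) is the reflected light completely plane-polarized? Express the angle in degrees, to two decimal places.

θ_B ≈ 41.74°

sin θ_c = n₂/n₁, so n₂/n₁ = sin 63.15° = 0.8922.
Brewster: tan θ_B = n₂/n₁ = 0.8922.
θ_B = arctan(0.8922) = 41.74°.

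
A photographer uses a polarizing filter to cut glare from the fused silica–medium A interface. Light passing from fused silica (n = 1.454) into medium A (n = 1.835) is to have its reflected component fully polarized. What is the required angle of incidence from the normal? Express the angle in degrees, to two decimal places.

θ_B ≈ 51.61°

tan θ_B = n₂/n₁ = 1.835/1.454 = 1.2620.
θ_B = arctan(1.2620) = 51.61°.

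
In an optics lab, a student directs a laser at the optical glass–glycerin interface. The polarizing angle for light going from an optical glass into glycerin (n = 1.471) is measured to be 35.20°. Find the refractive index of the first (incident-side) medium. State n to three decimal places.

Full polarization of the reflected beam means tan θ_B = n₂/n₁, where n₁ is the incident medium (an optical glass).
n₁ = n₂ / tan θ_B = 1.471 / tan 35.20° = 2.085.

n ≈ 2.085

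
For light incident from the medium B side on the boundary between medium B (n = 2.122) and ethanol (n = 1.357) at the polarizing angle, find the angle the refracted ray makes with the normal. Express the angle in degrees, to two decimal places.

tan θ_B = n₂/n₁ = 1.357/2.122 = 0.6395, so θ_B = 32.60°.
At Brewster's angle the reflected and refracted rays are perpendicular, so θ_t = 90° − θ_B = 90° − 32.60° = 57.40°.

θ_t ≈ 57.40°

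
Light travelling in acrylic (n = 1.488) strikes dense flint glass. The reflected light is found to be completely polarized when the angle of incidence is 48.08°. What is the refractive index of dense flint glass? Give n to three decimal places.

At the polarizing angle, tan θ_B = n₂/n₁ with n₁ on the incident side (acrylic) and n₂ on the transmitted side (dense flint glass).
n₂ = n₁ tan θ_B = 1.488 × tan 48.08° = 1.657.

n ≈ 1.657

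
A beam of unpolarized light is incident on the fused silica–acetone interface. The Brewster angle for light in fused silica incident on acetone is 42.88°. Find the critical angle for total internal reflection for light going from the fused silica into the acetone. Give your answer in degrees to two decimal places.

n₂/n₁ = tan 42.88° = 0.9286; the critical angle satisfies sin θ_c = n₂/n₁.
θ_c = arcsin(0.9286) = 68.22°.

θ_c ≈ 68.22°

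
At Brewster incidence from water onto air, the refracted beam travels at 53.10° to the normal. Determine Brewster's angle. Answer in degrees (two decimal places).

θ_B ≈ 36.90°

Brewster's condition makes the reflected and refracted beams perpendicular: θ_B + θ_t = 90°.
θ_B = 90° − 53.10° = 36.90°.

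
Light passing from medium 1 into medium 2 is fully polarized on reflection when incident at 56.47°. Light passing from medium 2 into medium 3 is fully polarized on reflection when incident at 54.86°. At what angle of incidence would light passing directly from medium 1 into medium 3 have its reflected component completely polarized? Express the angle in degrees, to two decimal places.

Each Brewster angle gives a ratio: n₂/n₁ = tan 56.47° = 1.5091, n₃/n₂ = tan 54.86° = 1.4207.
n₃/n₁ = 2.1441. Then tan θ_B(1→3) = n₃/n₁, so θ_B(1→3) = arctan(2.1441) = 65.00°.

θ_B ≈ 65.00°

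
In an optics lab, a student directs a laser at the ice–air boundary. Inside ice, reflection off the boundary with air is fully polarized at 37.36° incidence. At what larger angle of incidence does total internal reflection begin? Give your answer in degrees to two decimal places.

θ_c ≈ 49.77°

n₂/n₁ = tan 37.36° = 0.7635; the critical angle satisfies sin θ_c = n₂/n₁.
θ_c = arcsin(0.7635) = 49.77°.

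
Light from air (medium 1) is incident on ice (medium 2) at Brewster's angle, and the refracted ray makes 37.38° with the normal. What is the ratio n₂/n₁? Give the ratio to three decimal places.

n₂/n₁ ≈ 1.309

θ_B + θ_t = 90°, so θ_B = 90° − 37.38° = 52.62°.
tan θ_B = n₂/n₁, so n₂/n₁ = tan 52.62° = 1.309.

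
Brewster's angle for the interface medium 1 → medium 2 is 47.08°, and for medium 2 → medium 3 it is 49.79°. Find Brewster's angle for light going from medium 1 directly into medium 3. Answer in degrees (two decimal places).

θ_B ≈ 51.83°

Each Brewster angle gives a ratio: n₂/n₁ = tan 47.08° = 1.0754, n₃/n₂ = tan 49.79° = 1.1829.
n₃/n₁ = 1.2721. Then tan θ_B(1→3) = n₃/n₁, so θ_B(1→3) = arctan(1.2721) = 51.83°.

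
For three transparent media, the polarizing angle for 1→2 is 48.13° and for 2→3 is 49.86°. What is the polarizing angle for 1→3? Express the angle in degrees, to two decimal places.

θ_B ≈ 52.92°

tan θ_B(1→2) = n₂/n₁ = tan 48.13° = 1.1157.
tan θ_B(2→3) = n₃/n₂ = tan 49.86° = 1.1859.
So n₃/n₁ = (n₂/n₁)(n₃/n₂) = 1.1157 × 1.1859 = 1.3231.
θ_B(1→3) = arctan(1.3231) = 52.92°.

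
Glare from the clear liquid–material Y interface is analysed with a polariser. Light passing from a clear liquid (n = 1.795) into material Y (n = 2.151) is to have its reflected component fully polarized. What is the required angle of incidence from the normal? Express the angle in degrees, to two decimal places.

tan θ_B = n₂/n₁ = 2.151/1.795 = 1.1983.
θ_B = arctan(1.1983) = 50.16°.

θ_B ≈ 50.16°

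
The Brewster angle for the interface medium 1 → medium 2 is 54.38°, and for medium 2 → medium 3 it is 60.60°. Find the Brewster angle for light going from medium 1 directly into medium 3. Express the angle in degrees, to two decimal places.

θ_B ≈ 68.02°

Each Brewster angle gives a ratio: n₂/n₁ = tan 54.38° = 1.3958, n₃/n₂ = tan 60.60° = 1.7747.
n₃/n₁ = 2.4771. Then tan θ_B(1→3) = n₃/n₁, so θ_B(1→3) = arctan(2.4771) = 68.02°.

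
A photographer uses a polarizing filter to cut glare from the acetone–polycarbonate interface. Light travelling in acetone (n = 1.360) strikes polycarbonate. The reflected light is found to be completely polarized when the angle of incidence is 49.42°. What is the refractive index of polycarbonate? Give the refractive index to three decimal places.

Full polarization of the reflected beam means tan θ_B = n₂/n₁, where n₁ is the incident medium (acetone).
n₂ = n₁ tan θ_B = 1.360 × tan 49.42° = 1.588.

n ≈ 1.588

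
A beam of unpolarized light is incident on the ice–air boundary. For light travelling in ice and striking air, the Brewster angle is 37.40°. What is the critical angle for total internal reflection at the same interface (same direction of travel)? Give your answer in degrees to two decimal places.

From Brewster, n₂/n₁ = tan θ_B = tan 37.40° = 0.7646.
Then sin θ_c = n₂/n₁ = 0.7646, so θ_c = arcsin 0.7646 = 49.87°.

θ_c ≈ 49.87°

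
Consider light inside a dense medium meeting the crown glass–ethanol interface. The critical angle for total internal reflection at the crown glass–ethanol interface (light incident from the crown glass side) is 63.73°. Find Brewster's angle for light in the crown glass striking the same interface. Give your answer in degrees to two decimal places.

At the critical angle sin θ_c = n₂/n₁, giving n₂/n₁ = sin 63.73° = 0.8967.
Then tan θ_B = n₂/n₁ = 0.8967, so θ_B = arctan 0.8967 = 41.88°.

θ_B ≈ 41.88°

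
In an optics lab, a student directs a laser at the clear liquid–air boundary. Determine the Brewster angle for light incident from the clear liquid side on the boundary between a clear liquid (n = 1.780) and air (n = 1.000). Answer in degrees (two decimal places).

θ_B ≈ 29.33°

The reflected p-component vanishes when tan θ_B = n₂/n₁.
Here n₂/n₁ = 1.000/1.780 = 0.5618, and Brewster's law gives tan θ_B = n₂/n₁. Taking the arctangent, θ_B = 29.33°.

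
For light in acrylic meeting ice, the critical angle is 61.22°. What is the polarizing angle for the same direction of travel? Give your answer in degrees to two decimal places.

θ_B ≈ 41.23°

At the critical angle sin θ_c = n₂/n₁, giving n₂/n₁ = sin 61.22° = 0.8765.
Then tan θ_B = n₂/n₁ = 0.8765, so θ_B = arctan 0.8765 = 41.23°.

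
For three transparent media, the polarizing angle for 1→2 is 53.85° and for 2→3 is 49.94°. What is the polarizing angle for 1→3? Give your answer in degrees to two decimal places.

tan θ_B(1→2) = n₂/n₁ = tan 53.85° = 1.3688.
tan θ_B(2→3) = n₃/n₂ = tan 49.94° = 1.1892.
Multiplying, n₃/n₁ = 1.3688 × 1.1892 = 1.6278, and θ_B(1→3) = arctan 1.6278 = 58.44°.

θ_B ≈ 58.44°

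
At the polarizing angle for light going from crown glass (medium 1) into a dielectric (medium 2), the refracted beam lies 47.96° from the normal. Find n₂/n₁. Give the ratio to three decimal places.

n₂/n₁ ≈ 0.902

θ_B + θ_t = 90°, so θ_B = 90° − 47.96° = 42.04°.
Then n₂/n₁ = tan θ_B = tan 42.04° = 0.902.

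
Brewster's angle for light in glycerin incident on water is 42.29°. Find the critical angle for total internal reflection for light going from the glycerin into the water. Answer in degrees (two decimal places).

θ_c ≈ 65.45°

From Brewster, n₂/n₁ = tan θ_B = tan 42.29° = 0.9096.
Then sin θ_c = n₂/n₁ = 0.9096, so θ_c = arcsin 0.9096 = 65.45°.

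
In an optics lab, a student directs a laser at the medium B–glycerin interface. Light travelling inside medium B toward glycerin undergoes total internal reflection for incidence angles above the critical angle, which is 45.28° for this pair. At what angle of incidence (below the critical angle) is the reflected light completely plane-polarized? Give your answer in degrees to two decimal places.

sin θ_c = n₂/n₁, so n₂/n₁ = sin 45.28° = 0.7106.
Brewster: tan θ_B = n₂/n₁ = 0.7106.
θ_B = arctan(0.7106) = 35.40°.

θ_B ≈ 35.40°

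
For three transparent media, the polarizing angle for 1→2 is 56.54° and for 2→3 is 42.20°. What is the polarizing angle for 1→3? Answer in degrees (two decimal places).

n₂/n₁ = tan 56.54° = 1.5131 and n₃/n₂ = tan 42.20° = 0.9067.
Multiplying, n₃/n₁ = 1.5131 × 0.9067 = 1.3720, and θ_B(1→3) = arctan 1.3720 = 53.91°.

θ_B ≈ 53.91°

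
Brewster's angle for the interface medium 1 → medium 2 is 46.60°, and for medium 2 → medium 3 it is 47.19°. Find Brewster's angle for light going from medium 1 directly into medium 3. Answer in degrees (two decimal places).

Each Brewster angle gives a ratio: n₂/n₁ = tan 46.60° = 1.0575, n₃/n₂ = tan 47.19° = 1.0795.
Multiplying, n₃/n₁ = 1.0575 × 1.0795 = 1.1416, and θ_B(1→3) = arctan 1.1416 = 48.78°.

θ_B ≈ 48.78°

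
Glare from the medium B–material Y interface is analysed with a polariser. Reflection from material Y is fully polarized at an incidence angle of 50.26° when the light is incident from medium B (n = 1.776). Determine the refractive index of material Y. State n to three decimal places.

n ≈ 2.136

At the polarizing angle, tan θ_B = n₂/n₁ with n₁ on the incident side (medium B) and n₂ on the transmitted side (material Y).
n₂ = n₁ tan θ_B = 1.776 × tan 50.26° = 2.136.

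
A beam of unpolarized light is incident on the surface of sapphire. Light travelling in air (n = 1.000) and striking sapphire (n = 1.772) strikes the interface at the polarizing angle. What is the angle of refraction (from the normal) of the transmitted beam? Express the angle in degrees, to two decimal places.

θ_t ≈ 29.44°

tan θ_B = n₂/n₁ = 1.772/1.000 = 1.7720, so θ_B = 60.56°.
At Brewster's angle the reflected and refracted rays are perpendicular, so θ_t = 90° − θ_B = 90° − 60.56° = 29.44°.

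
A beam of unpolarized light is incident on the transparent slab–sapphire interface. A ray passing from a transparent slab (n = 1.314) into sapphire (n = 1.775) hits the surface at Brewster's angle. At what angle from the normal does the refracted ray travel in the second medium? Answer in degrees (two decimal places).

θ_t ≈ 36.51°

First find Brewster's angle: tan θ_B = 1.775/1.314 = 1.3508, giving θ_B = 53.49°.
Since θ_B + θ_t = 90° at Brewster incidence, θ_t = 90° − 53.49° = 36.51°.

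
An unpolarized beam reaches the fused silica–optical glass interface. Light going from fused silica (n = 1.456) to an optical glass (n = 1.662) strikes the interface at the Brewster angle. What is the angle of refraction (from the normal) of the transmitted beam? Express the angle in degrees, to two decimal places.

tan θ_B = n₂/n₁ = 1.662/1.456 = 1.1415, so θ_B = 48.78°.
At Brewster's angle the reflected and refracted rays are perpendicular, so θ_t = 90° − θ_B = 90° − 48.78° = 41.22°.

θ_t ≈ 41.22°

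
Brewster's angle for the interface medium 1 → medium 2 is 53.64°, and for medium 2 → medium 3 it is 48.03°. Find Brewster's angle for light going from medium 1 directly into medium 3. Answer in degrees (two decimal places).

n₂/n₁ = tan 53.64° = 1.3584 and n₃/n₂ = tan 48.03° = 1.1118.
Multiplying, n₃/n₁ = 1.3584 × 1.1118 = 1.5102, and θ_B(1→3) = arctan 1.5102 = 56.49°.

θ_B ≈ 56.49°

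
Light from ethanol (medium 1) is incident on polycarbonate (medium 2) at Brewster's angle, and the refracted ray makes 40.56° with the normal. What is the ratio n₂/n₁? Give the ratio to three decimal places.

n₂/n₁ ≈ 1.168

At Brewster incidence θ_B = 90° − θ_t = 90° − 40.56° = 49.44°.
Then n₂/n₁ = tan θ_B = tan 49.44° = 1.168.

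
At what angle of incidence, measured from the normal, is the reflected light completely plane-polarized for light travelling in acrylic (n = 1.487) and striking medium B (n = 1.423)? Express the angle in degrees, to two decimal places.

At Brewster's angle the reflected and refracted rays are perpendicular, which with Snell's law gives tan θ_B = n₂/n₁.
tan θ_B = n₂/n₁ = 1.423/1.487 = 0.9570.
So θ_B = arctan 0.9570 = 43.74°.

θ_B ≈ 43.74°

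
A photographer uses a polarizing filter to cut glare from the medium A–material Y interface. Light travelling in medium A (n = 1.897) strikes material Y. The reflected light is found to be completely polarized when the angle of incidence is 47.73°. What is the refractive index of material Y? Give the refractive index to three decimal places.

n ≈ 2.087

Brewster's law: tan θ_B = n₂/n₁ (light incident in medium A, refracted into material Y).
n₂ = n₁ tan θ_B = 1.897 × tan 47.73° = 2.087.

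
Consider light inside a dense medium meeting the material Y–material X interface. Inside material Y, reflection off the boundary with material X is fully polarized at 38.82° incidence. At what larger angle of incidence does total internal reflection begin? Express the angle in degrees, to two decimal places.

n₂/n₁ = tan 38.82° = 0.8046; the critical angle satisfies sin θ_c = n₂/n₁.
θ_c = arcsin(0.8046) = 53.57°.

θ_c ≈ 53.57°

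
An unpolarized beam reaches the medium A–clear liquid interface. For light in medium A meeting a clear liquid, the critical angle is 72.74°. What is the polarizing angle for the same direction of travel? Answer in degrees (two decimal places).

At the critical angle sin θ_c = n₂/n₁, giving n₂/n₁ = sin 72.74° = 0.9550.
Then tan θ_B = n₂/n₁ = 0.9550, so θ_B = arctan 0.9550 = 43.68°.

θ_B ≈ 43.68°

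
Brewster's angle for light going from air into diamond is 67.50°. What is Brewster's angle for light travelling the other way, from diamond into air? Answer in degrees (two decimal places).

θ_B' ≈ 22.50°

tan θ_B' = n₁/n₂ = 1/tan θ_B, so θ_B' = 90° − θ_B.
θ_B' = 90° − 67.50° = 22.50°.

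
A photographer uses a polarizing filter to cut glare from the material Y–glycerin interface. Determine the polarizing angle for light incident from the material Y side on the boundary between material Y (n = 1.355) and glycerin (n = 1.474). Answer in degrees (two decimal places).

θ_B ≈ 47.41°

tan θ_B = n₂/n₁ = 1.474/1.355 = 1.0878.
So θ_B = arctan 1.0878 = 47.41°.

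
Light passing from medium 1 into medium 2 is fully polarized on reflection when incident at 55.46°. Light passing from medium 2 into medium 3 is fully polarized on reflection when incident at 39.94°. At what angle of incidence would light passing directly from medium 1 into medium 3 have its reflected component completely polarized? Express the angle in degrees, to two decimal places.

n₂/n₁ = tan 55.46° = 1.4528 and n₃/n₂ = tan 39.94° = 0.8373.
n₃/n₁ = 1.2165. Then tan θ_B(1→3) = n₃/n₁, so θ_B(1→3) = arctan(1.2165) = 50.58°.

θ_B ≈ 50.58°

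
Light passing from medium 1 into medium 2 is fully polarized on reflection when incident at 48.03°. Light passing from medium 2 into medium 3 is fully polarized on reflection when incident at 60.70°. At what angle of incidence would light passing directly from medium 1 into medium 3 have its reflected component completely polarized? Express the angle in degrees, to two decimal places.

θ_B ≈ 63.22°

Each Brewster angle gives a ratio: n₂/n₁ = tan 48.03° = 1.1118, n₃/n₂ = tan 60.70° = 1.7820.
n₃/n₁ = 1.9812. Then tan θ_B(1→3) = n₃/n₁, so θ_B(1→3) = arctan(1.9812) = 63.22°.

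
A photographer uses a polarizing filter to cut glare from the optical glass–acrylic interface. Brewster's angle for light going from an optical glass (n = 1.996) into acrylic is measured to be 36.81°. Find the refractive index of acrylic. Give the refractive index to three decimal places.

Brewster's law: tan θ_B = n₂/n₁ (light incident in an optical glass, refracted into acrylic).
n₂ = n₁ tan θ_B = 1.996 × tan 36.81° = 1.494.

n ≈ 1.494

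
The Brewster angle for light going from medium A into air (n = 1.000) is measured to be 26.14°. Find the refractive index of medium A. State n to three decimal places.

n ≈ 2.038

At the Brewster angle, tan θ_B = n₂/n₁ with n₁ on the incident side (medium A) and n₂ on the transmitted side (air).
n₁ = n₂ / tan θ_B = 1.000 / tan 26.14° = 2.038.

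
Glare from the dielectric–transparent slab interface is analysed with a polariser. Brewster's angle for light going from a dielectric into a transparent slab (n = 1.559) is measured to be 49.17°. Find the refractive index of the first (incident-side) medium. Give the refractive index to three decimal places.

Full polarization of the reflected beam means tan θ_B = n₂/n₁, where n₁ is the incident medium (a dielectric).
n₁ = n₂ / tan θ_B = 1.559 / tan 49.17° = 1.347.

n ≈ 1.347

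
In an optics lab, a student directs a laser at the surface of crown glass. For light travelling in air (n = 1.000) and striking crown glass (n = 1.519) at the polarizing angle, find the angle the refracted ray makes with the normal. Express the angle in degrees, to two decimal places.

θ_t ≈ 33.36°

tan θ_B = n₂/n₁ = 1.519/1.000 = 1.5190, so θ_B = 56.64°.
At Brewster's angle the reflected and refracted rays are perpendicular, so θ_t = 90° − θ_B = 90° − 56.64° = 33.36°.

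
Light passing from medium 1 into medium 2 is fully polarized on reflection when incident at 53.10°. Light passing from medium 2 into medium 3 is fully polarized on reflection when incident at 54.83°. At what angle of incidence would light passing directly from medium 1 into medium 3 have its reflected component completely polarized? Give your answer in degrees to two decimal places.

tan θ_B(1→2) = n₂/n₁ = tan 53.10° = 1.3319.
tan θ_B(2→3) = n₃/n₂ = tan 54.83° = 1.4192.
Multiplying, n₃/n₁ = 1.3319 × 1.4192 = 1.8902, and θ_B(1→3) = arctan 1.8902 = 62.12°.

θ_B ≈ 62.12°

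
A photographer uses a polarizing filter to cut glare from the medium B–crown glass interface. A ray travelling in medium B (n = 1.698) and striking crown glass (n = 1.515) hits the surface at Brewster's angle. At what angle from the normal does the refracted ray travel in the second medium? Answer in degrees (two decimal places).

θ_t ≈ 48.26°

First find Brewster's angle: tan θ_B = 1.515/1.698 = 0.8922, giving θ_B = 41.74°.
Since θ_B + θ_t = 90° at Brewster incidence, θ_t = 90° − 41.74° = 48.26°.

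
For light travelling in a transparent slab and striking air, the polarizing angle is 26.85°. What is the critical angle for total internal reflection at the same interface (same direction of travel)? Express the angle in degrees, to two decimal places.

n₂/n₁ = tan 26.85° = 0.5062; the critical angle satisfies sin θ_c = n₂/n₁.
θ_c = arcsin(0.5062) = 30.41°.

θ_c ≈ 30.41°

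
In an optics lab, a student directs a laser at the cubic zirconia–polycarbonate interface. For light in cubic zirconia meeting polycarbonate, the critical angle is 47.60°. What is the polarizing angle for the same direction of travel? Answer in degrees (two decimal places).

θ_B ≈ 36.44°

n₂/n₁ = sin θ_c = sin 47.60° = 0.7385.
tan θ_B equals the same ratio, so θ_B = arctan(0.7385) = 36.44°.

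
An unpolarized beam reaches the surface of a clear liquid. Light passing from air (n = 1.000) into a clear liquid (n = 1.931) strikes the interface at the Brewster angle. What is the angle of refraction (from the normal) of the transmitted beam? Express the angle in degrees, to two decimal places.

First find Brewster's angle: tan θ_B = 1.931/1.000 = 1.9310, giving θ_B = 62.62°.
The refracted ray is perpendicular to the reflected ray, so θ_t = 90° − θ_B = 27.38°.

θ_t ≈ 27.38°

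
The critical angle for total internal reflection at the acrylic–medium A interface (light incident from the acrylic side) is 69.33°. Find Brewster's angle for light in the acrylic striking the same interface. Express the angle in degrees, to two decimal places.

At the critical angle sin θ_c = n₂/n₁, giving n₂/n₁ = sin 69.33° = 0.9356.
Then tan θ_B = n₂/n₁ = 0.9356, so θ_B = arctan 0.9356 = 43.10°.

θ_B ≈ 43.10°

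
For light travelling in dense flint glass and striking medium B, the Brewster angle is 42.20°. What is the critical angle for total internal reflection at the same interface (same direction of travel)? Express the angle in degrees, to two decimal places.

θ_c ≈ 65.06°

n₂/n₁ = tan 42.20° = 0.9067; the critical angle satisfies sin θ_c = n₂/n₁.
θ_c = arcsin(0.9067) = 65.06°.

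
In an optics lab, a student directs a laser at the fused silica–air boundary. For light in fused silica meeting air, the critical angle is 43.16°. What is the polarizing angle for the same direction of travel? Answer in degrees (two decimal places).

θ_B ≈ 34.37°

n₂/n₁ = sin θ_c = sin 43.16° = 0.6840.
tan θ_B equals the same ratio, so θ_B = arctan(0.6840) = 34.37°.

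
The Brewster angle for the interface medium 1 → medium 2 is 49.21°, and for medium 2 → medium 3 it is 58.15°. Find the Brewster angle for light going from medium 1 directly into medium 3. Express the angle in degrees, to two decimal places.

θ_B ≈ 61.81°

tan θ_B(1→2) = n₂/n₁ = tan 49.21° = 1.1589.
tan θ_B(2→3) = n₃/n₂ = tan 58.15° = 1.6097.
So n₃/n₁ = (n₂/n₁)(n₃/n₂) = 1.1589 × 1.6097 = 1.8655.
θ_B(1→3) = arctan(1.8655) = 61.81°.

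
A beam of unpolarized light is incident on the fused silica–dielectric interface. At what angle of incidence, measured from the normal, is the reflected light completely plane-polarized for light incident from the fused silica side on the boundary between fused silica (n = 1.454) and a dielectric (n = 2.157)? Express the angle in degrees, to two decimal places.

Here n₂/n₁ = 2.157/1.454 = 1.4835, and Brewster's law gives tan θ_B = n₂/n₁.
θ_B = arctan(1.4835) = 56.02°.

θ_B ≈ 56.02°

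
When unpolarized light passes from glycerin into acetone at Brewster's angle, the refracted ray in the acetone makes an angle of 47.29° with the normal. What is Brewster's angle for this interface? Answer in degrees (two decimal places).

Since the reflected and refracted rays are at right angles at the polarizing angle, θ_B + θ_t = 90°.
So θ_B = 90° − θ_t = 90° − 47.29° = 42.71°.

θ_B ≈ 42.71°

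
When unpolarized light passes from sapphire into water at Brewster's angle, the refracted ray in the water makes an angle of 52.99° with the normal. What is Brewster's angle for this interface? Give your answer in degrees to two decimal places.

θ_B ≈ 37.01°

Since the reflected and refracted rays are at right angles at the polarizing angle, θ_B + θ_t = 90°.
So θ_B = 90° − θ_t = 90° − 52.99° = 37.01°.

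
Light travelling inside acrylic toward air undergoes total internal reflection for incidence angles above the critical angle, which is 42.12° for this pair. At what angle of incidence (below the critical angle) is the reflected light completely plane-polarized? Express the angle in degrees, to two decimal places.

θ_B ≈ 33.85°

At the critical angle sin θ_c = n₂/n₁, giving n₂/n₁ = sin 42.12° = 0.6707.
Then tan θ_B = n₂/n₁ = 0.6707, so θ_B = arctan 0.6707 = 33.85°.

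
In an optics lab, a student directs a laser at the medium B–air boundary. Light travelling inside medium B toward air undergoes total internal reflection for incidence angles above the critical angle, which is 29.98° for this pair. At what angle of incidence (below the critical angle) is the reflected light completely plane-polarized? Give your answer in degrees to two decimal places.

sin θ_c = n₂/n₁, so n₂/n₁ = sin 29.98° = 0.4997.
Brewster: tan θ_B = n₂/n₁ = 0.4997.
θ_B = arctan(0.4997) = 26.55°.

θ_B ≈ 26.55°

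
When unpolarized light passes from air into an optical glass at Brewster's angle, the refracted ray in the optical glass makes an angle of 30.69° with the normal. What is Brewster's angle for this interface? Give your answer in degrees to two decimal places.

At Brewster's angle the reflected and refracted rays are perpendicular, so θ_B + θ_t = 90°.
θ_B = 90° − 30.69° = 59.31°.

θ_B ≈ 59.31°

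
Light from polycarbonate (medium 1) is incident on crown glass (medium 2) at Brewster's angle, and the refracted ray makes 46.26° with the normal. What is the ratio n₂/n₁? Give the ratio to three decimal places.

n₂/n₁ ≈ 0.957

At Brewster incidence θ_B = 90° − θ_t = 90° − 46.26° = 43.74°.
tan θ_B = n₂/n₁, so n₂/n₁ = tan 43.74° = 0.957.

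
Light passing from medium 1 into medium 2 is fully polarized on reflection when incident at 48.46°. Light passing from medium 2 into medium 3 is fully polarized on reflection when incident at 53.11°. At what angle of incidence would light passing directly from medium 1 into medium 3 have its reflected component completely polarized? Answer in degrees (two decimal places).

θ_B ≈ 56.38°

tan θ_B(1→2) = n₂/n₁ = tan 48.46° = 1.1287.
tan θ_B(2→3) = n₃/n₂ = tan 53.11° = 1.3324.
n₃/n₁ = 1.5038. Then tan θ_B(1→3) = n₃/n₁, so θ_B(1→3) = arctan(1.5038) = 56.38°.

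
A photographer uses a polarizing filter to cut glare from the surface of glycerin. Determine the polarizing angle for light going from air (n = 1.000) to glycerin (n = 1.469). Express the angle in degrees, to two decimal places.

Brewster's condition: tan θ_B = n₂/n₁ = 1.469/1.000 = 1.4690.
θ_B = arctan(1.4690) = 55.76°.

θ_B ≈ 55.76°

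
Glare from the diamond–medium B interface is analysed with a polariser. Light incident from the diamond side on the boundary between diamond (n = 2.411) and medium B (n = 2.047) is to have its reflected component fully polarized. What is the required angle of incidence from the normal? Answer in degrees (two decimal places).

tan θ_B = n₂/n₁ = 2.047/2.411 = 0.8490. Taking the arctangent, θ_B = 40.33°.

θ_B ≈ 40.33°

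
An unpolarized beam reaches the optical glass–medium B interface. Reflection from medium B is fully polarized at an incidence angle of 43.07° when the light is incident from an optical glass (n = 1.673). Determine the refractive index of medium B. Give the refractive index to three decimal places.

Brewster's law: tan θ_B = n₂/n₁ (light incident in an optical glass, refracted into medium B).
n₂ = n₁ tan θ_B = 1.673 × tan 43.07° = 1.564.

n ≈ 1.564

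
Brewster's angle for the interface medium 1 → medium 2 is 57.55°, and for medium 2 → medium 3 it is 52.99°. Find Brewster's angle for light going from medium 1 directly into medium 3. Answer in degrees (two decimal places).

Each Brewster angle gives a ratio: n₂/n₁ = tan 57.55° = 1.5727, n₃/n₂ = tan 52.99° = 1.3266.
Multiplying, n₃/n₁ = 1.5727 × 1.3266 = 2.0863, and θ_B(1→3) = arctan 2.0863 = 64.39°.

θ_B ≈ 64.39°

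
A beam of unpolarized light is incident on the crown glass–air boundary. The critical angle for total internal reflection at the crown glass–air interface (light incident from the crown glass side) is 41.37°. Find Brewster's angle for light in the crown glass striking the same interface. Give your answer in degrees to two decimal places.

n₂/n₁ = sin θ_c = sin 41.37° = 0.6609.
tan θ_B equals the same ratio, so θ_B = arctan(0.6609) = 33.46°.

θ_B ≈ 33.46°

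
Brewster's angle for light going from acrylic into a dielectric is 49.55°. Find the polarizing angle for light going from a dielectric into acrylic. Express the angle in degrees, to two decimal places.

θ_B' ≈ 40.45°

tan θ_B' = n₁/n₂ = 1/tan θ_B, so θ_B' = 90° − θ_B.
θ_B' = 90° − 49.55° = 40.45°.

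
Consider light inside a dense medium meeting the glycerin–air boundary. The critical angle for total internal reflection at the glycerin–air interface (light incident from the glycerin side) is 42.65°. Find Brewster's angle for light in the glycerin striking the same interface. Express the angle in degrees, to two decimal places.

sin θ_c = n₂/n₁, so n₂/n₁ = sin 42.65° = 0.6775.
Brewster: tan θ_B = n₂/n₁ = 0.6775.
θ_B = arctan(0.6775) = 34.12°.

θ_B ≈ 34.12°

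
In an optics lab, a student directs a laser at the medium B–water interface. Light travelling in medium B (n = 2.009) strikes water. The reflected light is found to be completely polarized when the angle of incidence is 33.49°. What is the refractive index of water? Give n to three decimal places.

At the polarizing angle, tan θ_B = n₂/n₁ with n₁ on the incident side (medium B) and n₂ on the transmitted side (water).
n₂ = n₁ tan θ_B = 2.009 × tan 33.49° = 1.329.

n ≈ 1.329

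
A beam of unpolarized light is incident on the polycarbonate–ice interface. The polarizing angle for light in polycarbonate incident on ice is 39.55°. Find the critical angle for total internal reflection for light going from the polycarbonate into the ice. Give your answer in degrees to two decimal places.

From Brewster, n₂/n₁ = tan θ_B = tan 39.55° = 0.8258.
Then sin θ_c = n₂/n₁ = 0.8258, so θ_c = arcsin 0.8258 = 55.67°.

θ_c ≈ 55.67°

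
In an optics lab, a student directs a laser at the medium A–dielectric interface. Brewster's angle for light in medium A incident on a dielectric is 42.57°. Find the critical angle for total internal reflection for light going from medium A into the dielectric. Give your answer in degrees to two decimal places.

θ_c ≈ 66.72°

tan θ_B = n₂/n₁ = tan 42.57° = 0.9186.
Total internal reflection: sin θ_c = n₂/n₁ = 0.9186.
θ_c = arcsin(0.9186) = 66.72°.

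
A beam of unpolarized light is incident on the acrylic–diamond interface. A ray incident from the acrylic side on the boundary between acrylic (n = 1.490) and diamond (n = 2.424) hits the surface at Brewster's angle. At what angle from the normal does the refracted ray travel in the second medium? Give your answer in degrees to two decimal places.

First find Brewster's angle: tan θ_B = 2.424/1.490 = 1.6268, giving θ_B = 58.42°.
Since θ_B + θ_t = 90° at Brewster incidence, θ_t = 90° − 58.42° = 31.58°.

θ_t ≈ 31.58°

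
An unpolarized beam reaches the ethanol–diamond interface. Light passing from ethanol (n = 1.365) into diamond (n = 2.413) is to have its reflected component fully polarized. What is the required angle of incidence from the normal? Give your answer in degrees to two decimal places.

tan θ_B = n₂/n₁ = 2.413/1.365 = 1.7678. Taking the arctangent, θ_B = 60.50°.

θ_B ≈ 60.50°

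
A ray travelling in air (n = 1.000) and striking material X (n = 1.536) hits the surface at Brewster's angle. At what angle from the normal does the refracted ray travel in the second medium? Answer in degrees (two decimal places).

θ_t ≈ 33.07°

First find Brewster's angle: tan θ_B = 1.536/1.000 = 1.5360, giving θ_B = 56.93°.
At Brewster's angle the reflected and refracted rays are perpendicular, so θ_t = 90° − θ_B = 90° − 56.93° = 33.07°.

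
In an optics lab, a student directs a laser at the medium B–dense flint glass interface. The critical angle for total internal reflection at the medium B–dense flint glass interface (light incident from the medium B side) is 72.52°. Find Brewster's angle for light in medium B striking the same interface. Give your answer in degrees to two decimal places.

θ_B ≈ 43.65°

n₂/n₁ = sin θ_c = sin 72.52° = 0.9538.
tan θ_B equals the same ratio, so θ_B = arctan(0.9538) = 43.65°.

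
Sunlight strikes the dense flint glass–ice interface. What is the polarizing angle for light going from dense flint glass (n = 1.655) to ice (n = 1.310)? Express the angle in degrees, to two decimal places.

θ_B ≈ 38.36°

The reflected p-component vanishes when tan θ_B = n₂/n₁.
Here n₂/n₁ = 1.310/1.655 = 0.7915, and Brewster's law gives tan θ_B = n₂/n₁.
θ_B = arctan(0.7915) = 38.36°.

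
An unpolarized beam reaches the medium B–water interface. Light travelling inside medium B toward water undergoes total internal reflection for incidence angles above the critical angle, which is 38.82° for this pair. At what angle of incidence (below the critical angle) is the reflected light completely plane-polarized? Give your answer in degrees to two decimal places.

At the critical angle sin θ_c = n₂/n₁, giving n₂/n₁ = sin 38.82° = 0.6269.
Then tan θ_B = n₂/n₁ = 0.6269, so θ_B = arctan 0.6269 = 32.08°.

θ_B ≈ 32.08°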